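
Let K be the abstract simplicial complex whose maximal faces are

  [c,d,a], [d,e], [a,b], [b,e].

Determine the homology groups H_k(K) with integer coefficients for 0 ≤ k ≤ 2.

Fix the vertex order a < b < c < d < e and write every simplex with vertices in increasing order. Then dim K = 2 and the simplices of K are:

  0-simplices (5): a, b, c, d, e
  1-simplices (6): ab, ac, ad, be, cd, de
  2-simplices (1): acd

so the chain groups are C_0 ≅ Z^5, C_1 ≅ Z^6, C_2 ≅ Z^1.

Boundary ∂_1: C_1 → C_0 sends each edge [p,q] (with p < q) to q − p. For instance
  ∂ac = c − a.
The resulting 5×6 matrix has rank 4, and its Smith normal form has invariant factors (1,1,1,1).

Boundary ∂_2: C_2 → C_1 maps a triangle to the signed sum of its edges. For instance
  ∂acd = cd − ad + ac.
The resulting 6×1 matrix has rank 1, and its Smith normal form has invariant factors (1).

Reading off H_k = ker ∂_k / im ∂_{k+1}:

  H_0: rank C_0 − rank ∂_1 = 5 − 4 = 1, and the invariant factors of ∂_1 are all 1, so H_0 = Z.
  H_1: rank ker ∂_1 − rank ∂_2 = (6 − 4) − 1 = 1, and the invariant factors of ∂_2 are all 1, so H_1 = Z.
  H_2: rank ker ∂_2 − rank ∂_3 = (1 − 1) − 0 = 0, and there is no ∂_3, so H_2 = 0.

H_0 = Z,  H_1 = Z,  H_2 = 0.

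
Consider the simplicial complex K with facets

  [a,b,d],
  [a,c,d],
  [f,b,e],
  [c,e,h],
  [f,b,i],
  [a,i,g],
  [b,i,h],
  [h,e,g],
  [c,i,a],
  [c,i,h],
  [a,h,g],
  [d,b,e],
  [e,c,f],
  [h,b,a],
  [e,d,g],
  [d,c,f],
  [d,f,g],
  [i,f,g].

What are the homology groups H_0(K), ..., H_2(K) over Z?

H_0 ≅ Z,  H_1 ≅ Z ⊕ Z/2,  H_2 = 0.

Fix the vertex order a < b < c < d < e < f < g < h < i and write every simplex with vertices in increasing order. Then dim K = 2 and the simplices of K are:

  0-simplices (9): a, b, c, d, e, f, g, h, i
  1-simplices (27): ab, ac, ad, ag, ah, ai, bd, be, bf, bh, bi, cd, ce, cf, ch, ci, de, df, dg, ef, eg, eh, fg, fi, gh, gi, hi
  2-simplices (18): abd, abh, acd, aci, agh, agi, bde, bef, bfi, bhi, cdf, cef, ceh, chi, deg, dfg, egh, fgi

giving chain groups C_0 ≅ Z^9, C_1 ≅ Z^27, C_2 ≅ Z^18.

Boundary ∂_1: C_1 → C_0 is given by ∂[p,q] = [q] − [p].
The resulting 9×27 matrix has rank 8, and its Smith normal form has invariant factors (1,1,1,1,1,1,1,1).

∂_2: C_2 → C_1 sends each 2-simplex [p,q,r] to [q,r] − [p,r] + [p,q]. For instance
  ∂agh = gh − ah + ag,
  ∂agi = gi − ai + ag.
The resulting 27×18 matrix has rank 18, and its Smith normal form has invariant factors (1,1,1,1,1,1,1,1,1,1,1,1,1,1,1,1,1,2).

Reading off H_k = ker ∂_k / im ∂_{k+1}:

  H_0: rank C_0 − rank ∂_1 = 9 − 8 = 1, and the invariant factors of ∂_1 are all 1, so H_0 = Z.
  H_1: rank ker ∂_1 − rank ∂_2 = (27 − 8) − 18 = 1, and ∂_2 has invariant factor 2 > 1, so H_1 = Z ⊕ Z/2.
  H_2: rank ker ∂_2 − rank ∂_3 = (18 − 18) − 0 = 0, and there is no ∂_3, so H_2 = 0.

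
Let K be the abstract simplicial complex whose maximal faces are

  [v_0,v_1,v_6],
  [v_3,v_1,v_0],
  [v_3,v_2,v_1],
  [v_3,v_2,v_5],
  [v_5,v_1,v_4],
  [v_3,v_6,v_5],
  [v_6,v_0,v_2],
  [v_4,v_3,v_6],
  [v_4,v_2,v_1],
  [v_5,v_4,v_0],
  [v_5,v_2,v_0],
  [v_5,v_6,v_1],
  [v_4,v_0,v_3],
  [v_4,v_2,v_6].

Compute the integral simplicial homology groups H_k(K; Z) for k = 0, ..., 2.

H_0 ≅ Z,  H_1 ≅ Z^2,  H_2 ≅ Z.

K has 7 vertices, 21 edges, 14 triangles.
rank ∂_0 = 0, rank ∂_1 = 6 ⇒ b_0 = 7 − 0 − 6 = 1; all invariant factors of ∂_1 are 1 so no torsion. So H_0 ≅ Z.
rank ∂_1 = 6, rank ∂_2 = 13 ⇒ b_1 = 21 − 6 − 13 = 2; all invariant factors of ∂_2 are 1 so no torsion. So H_1 ≅ Z^2.
rank ∂_2 = 13, rank ∂_3 = 0 ⇒ b_2 = 14 − 13 − 0 = 1. So H_2 ≅ Z.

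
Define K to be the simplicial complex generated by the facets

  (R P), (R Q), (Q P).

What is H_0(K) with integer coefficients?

Order the vertices as P < Q < R. Listing each simplex with vertices in this order, K has dimension 1 with simplices:

  0-simplices (3): P, Q, R
  1-simplices (3): PQ, PR, QR

giving chain groups C_0 ≅ Z^3, C_1 ≅ Z^3.

∂_1: C_1 → C_0 sends each edge [p,q] (with p < q) to q − p.
This gives a 3×3 integer matrix of rank 2; reducing to Smith normal form yields diagonal entries (1,1).

Reading off H_k = ker ∂_k / im ∂_{k+1}:

  H_0: rank C_0 − rank ∂_1 = 3 − 2 = 1, and the invariant factors of ∂_1 are all 1, so H_0 = Z.

H_0 ≅ Z.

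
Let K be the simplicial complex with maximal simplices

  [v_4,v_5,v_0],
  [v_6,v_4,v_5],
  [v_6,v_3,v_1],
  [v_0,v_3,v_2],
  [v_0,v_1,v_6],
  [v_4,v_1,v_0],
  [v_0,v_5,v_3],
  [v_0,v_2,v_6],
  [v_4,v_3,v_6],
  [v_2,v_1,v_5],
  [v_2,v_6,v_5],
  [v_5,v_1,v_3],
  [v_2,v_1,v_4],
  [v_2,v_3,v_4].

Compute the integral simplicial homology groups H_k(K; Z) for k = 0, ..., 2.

Order the vertices as v_0 < v_1 < v_2 < v_3 < v_4 < v_5 < v_6. Listing each simplex with vertices in this order, K has dimension 2 with simplices:

  0-simplices (7): [v_0], [v_1], [v_2], [v_3], [v_4], [v_5], [v_6]
  1-simplices (21): (21 of them)
  2-simplices (14): (14 of them)

Hence C_0 ≅ Z^7, C_1 ≅ Z^21, C_2 ≅ Z^14.

The boundary map ∂_1: C_1 → C_0 maps an edge to its endpoints' difference, ∂[p,q] = q − p. For instance
  ∂[v_1,v_2] = [v_2] − [v_1].
This gives a 7×21 integer matrix of rank 6; reducing to Smith normal form yields diagonal entries (1,1,1,1,1,1).

∂_2: C_2 → C_1 sends each 2-simplex [p,q,r] to [q,r] − [p,r] + [p,q]. For instance
  ∂[v_0,v_1,v_6] = [v_1,v_6] − [v_0,v_6] + [v_0,v_1],
  ∂[v_2,v_5,v_6] = [v_5,v_6] − [v_2,v_6] + [v_2,v_5].
The resulting 21×14 matrix has rank 13, and its Smith normal form has invariant factors (1,1,1,1,1,1,1,1,1,1,1,1,1).

From H_k ≅ ker(∂_k) / im(∂_{k+1}) we obtain:

  H_0: rank C_0 − rank ∂_1 = 7 − 6 = 1, and the invariant factors of ∂_1 are all 1, so H_0 ≅ Z.
  H_1: rank ker ∂_1 − rank ∂_2 = (21 − 6) − 13 = 2, and the invariant factors of ∂_2 are all 1, so H_1 ≅ Z^2.
  H_2: rank ker ∂_2 − rank ∂_3 = (14 − 13) − 0 = 1, and there is no ∂_3, so H_2 ≅ Z.

As a check, the Euler characteristic is 7 − 21 + 14 = 0, which agrees with 1 − 2 + 1 = 0.

H_0 ≅ Z,  H_1 ≅ Z^2,  H_2 ≅ Z.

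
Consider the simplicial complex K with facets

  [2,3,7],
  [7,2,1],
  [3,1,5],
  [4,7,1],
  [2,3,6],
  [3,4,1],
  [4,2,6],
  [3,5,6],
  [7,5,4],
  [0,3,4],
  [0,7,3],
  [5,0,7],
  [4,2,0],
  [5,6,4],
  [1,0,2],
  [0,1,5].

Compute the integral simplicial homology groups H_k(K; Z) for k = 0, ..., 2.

We work with the vertex ordering 0 < 1 < 2 < 3 < 4 < 5 < 6 < 7. The simplices of K, each written with vertices in increasing order, are:

  0-simplices (8): [0], [1], [2], [3], [4], [5], [6], [7]
  1-simplices (24): (24 of them)
  2-simplices (16): [0,1,2], [0,1,5], [0,2,4], [0,3,4], [0,3,7], [0,5,7], [1,2,7], [1,3,4], [1,3,5], [1,4,7], [2,3,6], [2,3,7], [2,4,6], [3,5,6], [4,5,6], [4,5,7]

giving chain groups C_0 ≅ Z^8, C_1 ≅ Z^24, C_2 ≅ Z^16.

∂_1: C_1 → C_0 maps an edge to its endpoints' difference, ∂[p,q] = q − p.
The resulting 8×24 matrix has rank 7, and its Smith normal form has invariant factors (1,1,1,1,1,1,1).

∂_2: C_2 → C_1 maps a triangle to the signed sum of its edges. For instance
  ∂[2,3,7] = [3,7] − [2,7] + [2,3],
  ∂[1,4,7] = [4,7] − [1,7] + [1,4].
This gives a 24×16 integer matrix of rank 15; reducing to Smith normal form yields diagonal entries (1,1,1,1,1,1,1,1,1,1,1,1,1,1,1).

Reading off H_k = ker ∂_k / im ∂_{k+1}:

  H_0: rank C_0 − rank ∂_1 = 8 − 7 = 1, and the invariant factors of ∂_1 are all 1, so H_0 ≅ Z.
  H_1: rank ker ∂_1 − rank ∂_2 = (24 − 7) − 15 = 2, and the invariant factors of ∂_2 are all 1, so H_1 ≅ Z^2.
  H_2: rank ker ∂_2 − rank ∂_3 = (16 − 15) − 0 = 1, and there is no ∂_3, so H_2 ≅ Z.

As a check, the Euler characteristic is 8 − 24 + 16 = 0, which agrees with 1 − 2 + 1 = 0.

H_0 ≅ Z,  H_1 ≅ Z^2,  H_2 ≅ Z.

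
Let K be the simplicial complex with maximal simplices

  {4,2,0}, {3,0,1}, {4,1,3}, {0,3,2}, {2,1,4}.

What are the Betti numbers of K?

We work with the vertex ordering 0 < 1 < 2 < 3 < 4. The simplices of K, each written with vertices in increasing order, are:

  0-simplices (5): [0], [1], [2], [3], [4]
  1-simplices (10): [0,1], [0,2], [0,3], [0,4], [1,2], [1,3], [1,4], [2,3], [2,4], [3,4]
  2-simplices (5): [0,1,3], [0,2,3], [0,2,4], [1,2,4], [1,3,4]

giving chain groups C_0 ≅ Z^5, C_1 ≅ Z^10, C_2 ≅ Z^5.

The boundary map ∂_1: C_1 → C_0 sends each edge [p,q] (with p < q) to q − p.
The resulting 5×10 matrix has rank 4, and its Smith normal form has invariant factors (1,1,1,1).

Boundary ∂_2: C_2 → C_1 sends each 2-simplex [p,q,r] to [q,r] − [p,r] + [p,q]. For instance
  ∂[1,3,4] = [3,4] − [1,4] + [1,3],
  ∂[0,2,3] = [2,3] − [0,3] + [0,2].
The 10×5 boundary matrix has rank 5 and Smith normal form diag(1,1,1,1,1).

From H_k ≅ ker(∂_k) / im(∂_{k+1}) we obtain:

  H_0: rank C_0 − rank ∂_1 = 5 − 4 = 1, and the invariant factors of ∂_1 are all 1, so H_0 ≅ Z.
  H_1: rank ker ∂_1 − rank ∂_2 = (10 − 4) − 5 = 1, and the invariant factors of ∂_2 are all 1, so H_1 ≅ Z.
  H_2: rank ker ∂_2 − rank ∂_3 = (5 − 5) − 0 = 0, and there is no ∂_3, so H_2 ≅ 0.

(K is a triangulation of the Möbius band.)

Hence the Betti numbers are b_0 = 1, b_1 = 1, b_2 = 0.

b_0 = 1, b_1 = 1, b_2 = 0.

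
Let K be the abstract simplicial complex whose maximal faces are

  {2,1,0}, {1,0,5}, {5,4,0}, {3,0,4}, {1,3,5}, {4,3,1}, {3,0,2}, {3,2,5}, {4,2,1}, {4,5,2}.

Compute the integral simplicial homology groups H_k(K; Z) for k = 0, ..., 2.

H_0 = Z,  H_1 = Z/2Z,  H_2 = 0.

Fix the vertex order 0 < 1 < 2 < 3 < 4 < 5 and write every simplex with vertices in increasing order. Then dim K = 2 and the simplices of K are:

  0-simplices (6): [0], [1], [2], [3], [4], [5]
  1-simplices (15): [0,1], [0,2], [0,3], [0,4], [0,5], [1,2], [1,3], [1,4], [1,5], [2,3], [2,4], [2,5], [3,4], [3,5], [4,5]
  2-simplices (10): [0,1,2], [0,1,5], [0,2,3], [0,3,4], [0,4,5], [1,2,4], [1,3,4], [1,3,5], [2,3,5], [2,4,5]

Hence C_0 ≅ Z^6, C_1 ≅ Z^15, C_2 ≅ Z^10.

The boundary map ∂_1: C_1 → C_0 maps an edge to its endpoints' difference, ∂[p,q] = q − p. For instance
  ∂[3,5] = [5] − [3].
This gives a 6×15 integer matrix of rank 5; reducing to Smith normal form yields diagonal entries (1,1,1,1,1).

The boundary map ∂_2: C_2 → C_1 sends each 2-simplex [p,q,r] to [q,r] − [p,r] + [p,q]. For instance
  ∂[1,3,4] = [3,4] − [1,4] + [1,3],
  ∂[2,3,5] = [3,5] − [2,5] + [2,3].
This gives a 15×10 integer matrix of rank 10; reducing to Smith normal form yields diagonal entries (1,1,1,1,1,1,1,1,1,2).

Reading off H_k = ker ∂_k / im ∂_{k+1}:

  H_0: rank C_0 − rank ∂_1 = 6 − 5 = 1, and the invariant factors of ∂_1 are all 1, so H_0 ≅ Z.
  H_1: rank ker ∂_1 − rank ∂_2 = (15 − 5) − 10 = 0, and ∂_2 has invariant factor 2 > 1, so H_1 ≅ Z/2Z.
  H_2: rank ker ∂_2 − rank ∂_3 = (10 − 10) − 0 = 0, and there is no ∂_3, so H_2 ≅ 0.

(K is a triangulation of the real projective plane RP^2.)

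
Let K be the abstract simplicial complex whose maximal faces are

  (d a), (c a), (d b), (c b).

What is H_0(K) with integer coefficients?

H_0 = Z.

Take the total order a < b < c < d on the vertex set. Then K (dimension 1) consists of the simplices:

  0-simplices (4): a, b, c, d
  1-simplices (4): ac, ad, bc, bd

giving chain groups C_0 ≅ Z^4, C_1 ≅ Z^4.

∂_1: C_1 → C_0 is given by ∂[p,q] = [q] − [p]. For instance
  ∂ad = d − a.
The resulting 4×4 matrix has rank 3, and its Smith normal form has invariant factors (1,1,1).

From H_k ≅ ker(∂_k) / im(∂_{k+1}) we obtain:

  H_0: rank C_0 − rank ∂_1 = 4 − 3 = 1, and the invariant factors of ∂_1 are all 1, so H_0 ≅ Z.

(K is a triangulation of the circle S^1.)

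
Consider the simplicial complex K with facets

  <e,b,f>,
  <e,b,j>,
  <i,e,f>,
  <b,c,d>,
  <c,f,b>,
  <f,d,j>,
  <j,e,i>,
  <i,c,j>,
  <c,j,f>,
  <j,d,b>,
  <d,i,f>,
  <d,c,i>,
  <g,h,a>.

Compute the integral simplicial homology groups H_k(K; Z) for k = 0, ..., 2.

H_0 = Z^2,  H_1 = Z/2Z,  H_2 = 0.

We work with the vertex ordering a < b < c < d < e < f < g < h < i < j. The simplices of K, each written with vertices in increasing order, are:

  0-simplices (10): a, b, c, d, e, f, g, h, i, j
  1-simplices (21): ag, ah, bc, bd, be, bf, bj, cd, cf, ci, cj, df, di, dj, ef, ei, ej, fi, fj, gh, ij
  2-simplices (13): agh, bcd, bcf, bdj, bef, bej, cdi, cfj, cij, dfi, dfj, efi, eij

so the chain groups are C_0 ≅ Z^10, C_1 ≅ Z^21, C_2 ≅ Z^13.

Boundary ∂_1: C_1 → C_0 sends each edge [p,q] (with p < q) to q − p. For instance
  ∂bj = j − b.
The resulting 10×21 matrix has rank 8, and its Smith normal form has invariant factors (1,1,1,1,1,1,1,1).

Boundary ∂_2: C_2 → C_1 acts by ∂[p,q,r] = [q,r] − [p,r] + [p,q]. For instance
  ∂eij = ij − ej + ei,
  ∂bef = ef − bf + be.
The resulting 21×13 matrix has rank 13, and its Smith normal form has invariant factors (1,1,1,1,1,1,1,1,1,1,1,1,2).

Reading off H_k = ker ∂_k / im ∂_{k+1}:

  H_0: rank C_0 − rank ∂_1 = 10 − 8 = 2, and the invariant factors of ∂_1 are all 1, so H_0 ≅ Z^2.
  H_1: rank ker ∂_1 − rank ∂_2 = (21 − 8) − 13 = 0, and ∂_2 has invariant factor 2 > 1, so H_1 ≅ Z/2Z.
  H_2: rank ker ∂_2 − rank ∂_3 = (13 − 13) − 0 = 0, and there is no ∂_3, so H_2 ≅ 0.

As a check, the Euler characteristic is 10 − 21 + 13 = 2, which agrees with 2 − 0 + 0 = 2.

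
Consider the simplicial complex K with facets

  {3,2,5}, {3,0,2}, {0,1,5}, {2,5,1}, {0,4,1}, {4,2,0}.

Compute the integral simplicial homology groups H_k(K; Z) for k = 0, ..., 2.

H_0 ≅ Z,  H_1 ≅ Z,  H_2 = 0.

K has 6 vertices, 12 edges, 6 triangles.
rank ∂_0 = 0, rank ∂_1 = 5 ⇒ b_0 = 6 − 0 − 5 = 1; all invariant factors of ∂_1 are 1 so no torsion. So H_0 ≅ Z.
rank ∂_1 = 5, rank ∂_2 = 6 ⇒ b_1 = 12 − 5 − 6 = 1; all invariant factors of ∂_2 are 1 so no torsion. So H_1 ≅ Z.
rank ∂_2 = 6, rank ∂_3 = 0 ⇒ b_2 = 6 − 6 − 0 = 0. So H_2 ≅ 0.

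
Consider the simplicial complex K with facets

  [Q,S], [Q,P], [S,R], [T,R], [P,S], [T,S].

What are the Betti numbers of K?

b_0 = 1, b_1 = 2.

Fix the vertex order P < Q < R < S < T and write every simplex with vertices in increasing order. Then dim K = 1 and the simplices of K are:

  0-simplices (5): P, Q, R, S, T
  1-simplices (6): PQ, PS, QS, RS, RT, ST

so the chain groups are C_0 ≅ Z^5, C_1 ≅ Z^6.

Boundary ∂_1: C_1 → C_0 maps an edge to its endpoints' difference, ∂[p,q] = q − p. For instance
  ∂RT = T − R.
The 5×6 boundary matrix has rank 4 and Smith normal form diag(1,1,1,1).

Now H_k = ker ∂_k / im ∂_{k+1}, so:

  H_0: rank C_0 − rank ∂_1 = 5 − 4 = 1, and the invariant factors of ∂_1 are all 1, so H_0 ≅ Z.
  H_1: rank ker ∂_1 − rank ∂_2 = (6 − 4) − 0 = 2, and there is no ∂_2, so H_1 ≅ Z^2.

As a check, the Euler characteristic is 5 − 6 = -1, which agrees with 1 − 2 = -1.

Hence the Betti numbers are b_0 = 1, b_1 = 2.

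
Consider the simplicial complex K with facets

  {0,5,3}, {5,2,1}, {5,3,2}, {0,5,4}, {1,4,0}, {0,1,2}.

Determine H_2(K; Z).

H_2 ≅ 0.

Order the vertices as 0 < 1 < 2 < 3 < 4 < 5. Listing each simplex with vertices in this order, K has dimension 2 with simplices:

  0-simplices (6): [0], [1], [2], [3], [4], [5]
  1-simplices (12): [0,1], [0,2], [0,3], [0,4], [0,5], [1,2], [1,4], [1,5], [2,3], [2,5], [3,5], [4,5]
  2-simplices (6): [0,1,2], [0,1,4], [0,3,5], [0,4,5], [1,2,5], [2,3,5]

giving chain groups C_0 ≅ Z^6, C_1 ≅ Z^12, C_2 ≅ Z^6.

The boundary map ∂_1: C_1 → C_0 maps an edge to its endpoints' difference, ∂[p,q] = q − p.
This gives a 6×12 integer matrix of rank 5; reducing to Smith normal form yields diagonal entries (1,1,1,1,1).

∂_2: C_2 → C_1 acts by ∂[p,q,r] = [q,r] − [p,r] + [p,q]. For instance
  ∂[2,3,5] = [3,5] − [2,5] + [2,3],
  ∂[0,3,5] = [3,5] − [0,5] + [0,3].
As a 12×6 matrix over Z this has rank 6, with invariant factors (1,1,1,1,1,1).

Now H_k = ker ∂_k / im ∂_{k+1}, so:

  H_2: rank ker ∂_2 − rank ∂_3 = (6 − 6) − 0 = 0, and there is no ∂_3, so H_2 ≅ 0.

(K is a triangulation of the cylinder S^1 x I.)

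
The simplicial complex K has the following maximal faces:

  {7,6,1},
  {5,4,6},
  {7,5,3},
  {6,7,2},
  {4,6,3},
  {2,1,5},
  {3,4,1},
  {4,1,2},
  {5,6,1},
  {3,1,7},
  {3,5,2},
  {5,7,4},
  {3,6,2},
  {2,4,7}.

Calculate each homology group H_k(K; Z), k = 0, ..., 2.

We work with the vertex ordering 1 < 2 < 3 < 4 < 5 < 6 < 7. The simplices of K, each written with vertices in increasing order, are:

  0-simplices (7): [1], [2], [3], [4], [5], [6], [7]
  1-simplices (21): [1,2], [1,3], [1,4], [1,5], [1,6], [1,7], [2,3], [2,4], [2,5], [2,6], [2,7], [3,4], [3,5], [3,6], [3,7], [4,5], [4,6], [4,7], [5,6], [5,7], [6,7]
  2-simplices (14): [1,2,4], [1,2,5], [1,3,4], [1,3,7], [1,5,6], [1,6,7], [2,3,5], [2,3,6], [2,4,7], [2,6,7], [3,4,6], [3,5,7], [4,5,6], [4,5,7]

Hence C_0 ≅ Z^7, C_1 ≅ Z^21, C_2 ≅ Z^14.

Boundary ∂_1: C_1 → C_0 sends each edge [p,q] (with p < q) to q − p. For instance
  ∂[5,7] = [7] − [5].
The resulting 7×21 matrix has rank 6, and its Smith normal form has invariant factors (1,1,1,1,1,1).

The boundary map ∂_2: C_2 → C_1 sends each 2-simplex [p,q,r] to [q,r] − [p,r] + [p,q]. For instance
  ∂[2,4,7] = [4,7] − [2,7] + [2,4],
  ∂[1,3,4] = [3,4] − [1,4] + [1,3].
The 21×14 boundary matrix has rank 13 and Smith normal form diag(1,1,1,1,1,1,1,1,1,1,1,1,1).

Now H_k = ker ∂_k / im ∂_{k+1}, so:

  H_0: rank C_0 − rank ∂_1 = 7 − 6 = 1, and the invariant factors of ∂_1 are all 1, so H_0 ≅ Z.
  H_1: rank ker ∂_1 − rank ∂_2 = (21 − 6) − 13 = 2, and the invariant factors of ∂_2 are all 1, so H_1 ≅ Z^2.
  H_2: rank ker ∂_2 − rank ∂_3 = (14 − 13) − 0 = 1, and there is no ∂_3, so H_2 ≅ Z.

H_0 = Z,  H_1 = Z^2,  H_2 = Z.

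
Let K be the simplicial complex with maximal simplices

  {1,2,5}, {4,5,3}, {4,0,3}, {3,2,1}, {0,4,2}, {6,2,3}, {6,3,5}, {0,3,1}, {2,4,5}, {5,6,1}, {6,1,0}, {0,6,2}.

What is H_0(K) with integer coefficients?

H_0 = Z.

Order the vertices as 0 < 1 < 2 < 3 < 4 < 5 < 6. Listing each simplex with vertices in this order, K has dimension 2 with simplices:

  0-simplices (7): [0], [1], [2], [3], [4], [5], [6]
  1-simplices (18): [0,1], [0,2], [0,3], [0,4], [0,6], [1,2], [1,3], [1,5], [1,6], [2,3], [2,4], [2,5], [2,6], [3,4], [3,5], [3,6], [4,5], [5,6]
  2-simplices (12): [0,1,3], [0,1,6], [0,2,4], [0,2,6], [0,3,4], [1,2,3], [1,2,5], [1,5,6], [2,3,6], [2,4,5], [3,4,5], [3,5,6]

giving chain groups C_0 ≅ Z^7, C_1 ≅ Z^18, C_2 ≅ Z^12.

Boundary ∂_1: C_1 → C_0 maps an edge to its endpoints' difference, ∂[p,q] = q − p. For instance
  ∂[2,3] = [3] − [2].
This gives a 7×18 integer matrix of rank 6; reducing to Smith normal form yields diagonal entries (1,1,1,1,1,1).

∂_2: C_2 → C_1 acts by ∂[p,q,r] = [q,r] − [p,r] + [p,q]. For instance
  ∂[3,4,5] = [4,5] − [3,5] + [3,4],
  ∂[2,4,5] = [4,5] − [2,5] + [2,4].
As a 18×12 matrix over Z this has rank 12, with invariant factors (1,1,1,1,1,1,1,1,1,1,1,2).

From H_k ≅ ker(∂_k) / im(∂_{k+1}) we obtain:

  H_0: rank C_0 − rank ∂_1 = 7 − 6 = 1, and the invariant factors of ∂_1 are all 1, so H_0 ≅ Z.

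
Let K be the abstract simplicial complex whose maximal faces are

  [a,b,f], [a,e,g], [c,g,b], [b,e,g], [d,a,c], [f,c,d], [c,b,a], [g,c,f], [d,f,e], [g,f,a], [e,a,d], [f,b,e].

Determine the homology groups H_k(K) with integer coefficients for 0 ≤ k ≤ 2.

H_0 ≅ Z,  H_1 ≅ Z/2,  H_2 = 0.

Fix the vertex order a < b < c < d < e < f < g and write every simplex with vertices in increasing order. Then dim K = 2 and the simplices of K are:

  0-simplices (7): a, b, c, d, e, f, g
  1-simplices (18): ab, ac, ad, ae, af, ag, bc, be, bf, bg, cd, cf, cg, de, df, ef, eg, fg
  2-simplices (12): abc, abf, acd, ade, aeg, afg, bcg, bef, beg, cdf, cfg, def

Hence C_0 ≅ Z^7, C_1 ≅ Z^18, C_2 ≅ Z^12.

Boundary ∂_1: C_1 → C_0 is given by ∂[p,q] = [q] − [p].
As a 7×18 matrix over Z this has rank 6, with invariant factors (1,1,1,1,1,1).

Boundary ∂_2: C_2 → C_1 maps a triangle to the signed sum of its edges. For instance
  ∂cfg = fg − cg + cf,
  ∂beg = eg − bg + be.
The resulting 18×12 matrix has rank 12, and its Smith normal form has invariant factors (1,1,1,1,1,1,1,1,1,1,1,2).

Now H_k = ker ∂_k / im ∂_{k+1}, so:

  H_0: rank C_0 − rank ∂_1 = 7 − 6 = 1, and the invariant factors of ∂_1 are all 1, so H_0 = Z.
  H_1: rank ker ∂_1 − rank ∂_2 = (18 − 6) − 12 = 0, and ∂_2 has invariant factor 2 > 1, so H_1 = Z/2.
  H_2: rank ker ∂_2 − rank ∂_3 = (12 − 12) − 0 = 0, and there is no ∂_3, so H_2 = 0.

As a check, the Euler characteristic is 7 − 18 + 12 = 1, which agrees with 1 − 0 + 0 = 1.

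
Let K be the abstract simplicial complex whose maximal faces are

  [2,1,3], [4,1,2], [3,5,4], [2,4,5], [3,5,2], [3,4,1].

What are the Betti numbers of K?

b_0 = 1, b_1 = 0, b_2 = 1.

Take the total order 1 < 2 < 3 < 4 < 5 on the vertex set. Then K (dimension 2) consists of the simplices:

  0-simplices (5): [1], [2], [3], [4], [5]
  1-simplices (9): [1,2], [1,3], [1,4], [2,3], [2,4], [2,5], [3,4], [3,5], [4,5]
  2-simplices (6): [1,2,3], [1,2,4], [1,3,4], [2,3,5], [2,4,5], [3,4,5]

giving chain groups C_0 ≅ Z^5, C_1 ≅ Z^9, C_2 ≅ Z^6.

∂_1: C_1 → C_0 is given by ∂[p,q] = [q] − [p].
The 5×9 boundary matrix has rank 4 and Smith normal form diag(1,1,1,1).

∂_2: C_2 → C_1 sends each 2-simplex [p,q,r] to [q,r] − [p,r] + [p,q]. For instance
  ∂[1,3,4] = [3,4] − [1,4] + [1,3],
  ∂[2,4,5] = [4,5] − [2,5] + [2,4].
As a 9×6 matrix over Z this has rank 5, with invariant factors (1,1,1,1,1).

Computing H_k = (kernel of ∂_k) / (image of ∂_{k+1}):

  H_0: rank C_0 − rank ∂_1 = 5 − 4 = 1, and the invariant factors of ∂_1 are all 1, so H_0 = Z.
  H_1: rank ker ∂_1 − rank ∂_2 = (9 − 4) − 5 = 0, and the invariant factors of ∂_2 are all 1, so H_1 = 0.
  H_2: rank ker ∂_2 − rank ∂_3 = (6 − 5) − 0 = 1, and there is no ∂_3, so H_2 = Z.

As a check, the Euler characteristic is 5 − 9 + 6 = 2, which agrees with 1 − 0 + 1 = 2.

Hence the Betti numbers are b_0 = 1, b_1 = 0, b_2 = 1.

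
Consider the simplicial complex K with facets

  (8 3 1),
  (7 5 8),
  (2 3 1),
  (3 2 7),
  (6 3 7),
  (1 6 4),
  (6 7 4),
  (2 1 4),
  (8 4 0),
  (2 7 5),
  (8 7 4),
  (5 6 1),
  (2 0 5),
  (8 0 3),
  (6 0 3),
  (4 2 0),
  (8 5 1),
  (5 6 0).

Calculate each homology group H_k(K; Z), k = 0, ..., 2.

H_0 = Z,  H_1 = Z^2,  H_2 = Z.

Take the total order 0 < 1 < 2 < 3 < 4 < 5 < 6 < 7 < 8 on the vertex set. Then K (dimension 2) consists of the simplices:

  0-simplices (9): [0], [1], [2], [3], [4], [5], [6], [7], [8]
  1-simplices (27): (27 of them)
  2-simplices (18): [0,2,4], [0,2,5], [0,3,6], [0,3,8], [0,4,8], [0,5,6], [1,2,3], [1,2,4], [1,3,8], [1,4,6], [1,5,6], [1,5,8], [2,3,7], [2,5,7], [3,6,7], [4,6,7], [4,7,8], [5,7,8]

Hence C_0 ≅ Z^9, C_1 ≅ Z^27, C_2 ≅ Z^18.

The boundary map ∂_1: C_1 → C_0 maps an edge to its endpoints' difference, ∂[p,q] = q − p. For instance
  ∂[0,8] = [8] − [0].
As a 9×27 matrix over Z this has rank 8, with invariant factors (1,1,1,1,1,1,1,1).

The boundary map ∂_2: C_2 → C_1 sends each 2-simplex [p,q,r] to [q,r] − [p,r] + [p,q]. For instance
  ∂[0,2,4] = [2,4] − [0,4] + [0,2],
  ∂[4,7,8] = [7,8] − [4,8] + [4,7].
This gives a 27×18 integer matrix of rank 17; reducing to Smith normal form yields diagonal entries (1,1,1,1,1,1,1,1,1,1,1,1,1,1,1,1,1).

From H_k ≅ ker(∂_k) / im(∂_{k+1}) we obtain:

  H_0: rank C_0 − rank ∂_1 = 9 − 8 = 1, and the invariant factors of ∂_1 are all 1, so H_0 = Z.
  H_1: rank ker ∂_1 − rank ∂_2 = (27 − 8) − 17 = 2, and the invariant factors of ∂_2 are all 1, so H_1 = Z^2.
  H_2: rank ker ∂_2 − rank ∂_3 = (18 − 17) − 0 = 1, and there is no ∂_3, so H_2 = Z.

(K is a triangulation of the torus T^2.)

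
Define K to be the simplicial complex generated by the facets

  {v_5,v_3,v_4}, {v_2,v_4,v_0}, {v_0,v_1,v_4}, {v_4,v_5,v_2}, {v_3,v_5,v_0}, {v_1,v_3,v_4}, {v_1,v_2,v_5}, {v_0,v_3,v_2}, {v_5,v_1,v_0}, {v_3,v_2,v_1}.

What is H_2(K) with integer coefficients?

Take the total order v_0 < v_1 < v_2 < v_3 < v_4 < v_5 on the vertex set. Then K (dimension 2) consists of the simplices:

  0-simplices (6): [v_0], [v_1], [v_2], [v_3], [v_4], [v_5]
  1-simplices (15): (15 of them)
  2-simplices (10): [v_0,v_1,v_4], [v_0,v_1,v_5], [v_0,v_2,v_3], [v_0,v_2,v_4], [v_0,v_3,v_5], [v_1,v_2,v_3], [v_1,v_2,v_5], [v_1,v_3,v_4], [v_2,v_4,v_5], [v_3,v_4,v_5]

so the chain groups are C_0 ≅ Z^6, C_1 ≅ Z^15, C_2 ≅ Z^10.

The boundary map ∂_1: C_1 → C_0 is given by ∂[p,q] = [q] − [p]. For instance
  ∂[v_1,v_5] = [v_5] − [v_1].
As a 6×15 matrix over Z this has rank 5, with invariant factors (1,1,1,1,1).

Boundary ∂_2: C_2 → C_1 maps a triangle to the signed sum of its edges. For instance
  ∂[v_1,v_3,v_4] = [v_3,v_4] − [v_1,v_4] + [v_1,v_3],
  ∂[v_1,v_2,v_5] = [v_2,v_5] − [v_1,v_5] + [v_1,v_2].
The 15×10 boundary matrix has rank 10 and Smith normal form diag(1,1,1,1,1,1,1,1,1,2).

From H_k ≅ ker(∂_k) / im(∂_{k+1}) we obtain:

  H_2: rank ker ∂_2 − rank ∂_3 = (10 − 10) − 0 = 0, and there is no ∂_3, so H_2 ≅ 0.

H_2 = 0.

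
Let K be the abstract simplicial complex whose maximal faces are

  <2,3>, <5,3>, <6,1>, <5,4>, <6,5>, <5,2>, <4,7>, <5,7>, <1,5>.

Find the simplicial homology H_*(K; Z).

H_0 ≅ Z,  H_1 ≅ Z^3.

Take the total order 1 < 2 < 3 < 4 < 5 < 6 < 7 on the vertex set. Then K (dimension 1) consists of the simplices:

  0-simplices (7): [1], [2], [3], [4], [5], [6], [7]
  1-simplices (9): [1,5], [1,6], [2,3], [2,5], [3,5], [4,5], [4,7], [5,6], [5,7]

giving chain groups C_0 ≅ Z^7, C_1 ≅ Z^9.

Boundary ∂_1: C_1 → C_0 sends each edge [p,q] (with p < q) to q − p.
The 7×9 boundary matrix has rank 6 and Smith normal form diag(1,1,1,1,1,1).

Reading off H_k = ker ∂_k / im ∂_{k+1}:

  H_0: rank C_0 − rank ∂_1 = 7 − 6 = 1, and the invariant factors of ∂_1 are all 1, so H_0 ≅ Z.
  H_1: rank ker ∂_1 − rank ∂_2 = (9 − 6) − 0 = 3, and there is no ∂_2, so H_1 ≅ Z^3.

As a check, the Euler characteristic is 7 − 9 = -2, which agrees with 1 − 3 = -2.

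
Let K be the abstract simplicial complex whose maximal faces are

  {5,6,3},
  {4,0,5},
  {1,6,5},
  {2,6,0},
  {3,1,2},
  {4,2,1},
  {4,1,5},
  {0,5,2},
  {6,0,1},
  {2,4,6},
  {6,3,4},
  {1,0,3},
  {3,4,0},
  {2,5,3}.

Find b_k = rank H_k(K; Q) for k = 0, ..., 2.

b_0 = 1, b_1 = 2, b_2 = 1.

K has 7 vertices, 21 edges, 14 triangles.
rank ∂_0 = 0, rank ∂_1 = 6 ⇒ b_0 = 7 − 0 − 6 = 1; all invariant factors of ∂_1 are 1 so no torsion. So H_0 ≅ Z.
rank ∂_1 = 6, rank ∂_2 = 13 ⇒ b_1 = 21 − 6 − 13 = 2; all invariant factors of ∂_2 are 1 so no torsion. So H_1 ≅ Z^2.
rank ∂_2 = 13, rank ∂_3 = 0 ⇒ b_2 = 14 − 13 − 0 = 1. So H_2 ≅ Z.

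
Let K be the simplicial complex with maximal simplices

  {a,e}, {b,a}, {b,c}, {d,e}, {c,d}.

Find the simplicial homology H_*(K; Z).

H_0 ≅ Z,  H_1 ≅ Z.

Order the vertices as a < b < c < d < e. Listing each simplex with vertices in this order, K has dimension 1 with simplices:

  0-simplices (5): a, b, c, d, e
  1-simplices (5): ab, ae, bc, cd, de

Hence C_0 ≅ Z^5, C_1 ≅ Z^5.

∂_1: C_1 → C_0 is given by ∂[p,q] = [q] − [p]. For instance
  ∂de = e − d.
As a 5×5 matrix over Z this has rank 4, with invariant factors (1,1,1,1).

Reading off H_k = ker ∂_k / im ∂_{k+1}:

  H_0: rank C_0 − rank ∂_1 = 5 − 4 = 1, and the invariant factors of ∂_1 are all 1, so H_0 ≅ Z.
  H_1: rank ker ∂_1 − rank ∂_2 = (5 − 4) − 0 = 1, and there is no ∂_2, so H_1 ≅ Z.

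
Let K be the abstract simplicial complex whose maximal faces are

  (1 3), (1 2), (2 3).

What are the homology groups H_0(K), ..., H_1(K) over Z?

Fix the vertex order 1 < 2 < 3 and write every simplex with vertices in increasing order. Then dim K = 1 and the simplices of K are:

  0-simplices (3): [1], [2], [3]
  1-simplices (3): [1,2], [1,3], [2,3]

so the chain groups are C_0 ≅ Z^3, C_1 ≅ Z^3.

Boundary ∂_1: C_1 → C_0 sends each edge [p,q] (with p < q) to q − p. For instance
  ∂[1,2] = [2] − [1].
This gives a 3×3 integer matrix of rank 2; reducing to Smith normal form yields diagonal entries (1,1).

Computing H_k = (kernel of ∂_k) / (image of ∂_{k+1}):

  H_0: rank C_0 − rank ∂_1 = 3 − 2 = 1, and the invariant factors of ∂_1 are all 1, so H_0 = Z.
  H_1: rank ker ∂_1 − rank ∂_2 = (3 − 2) − 0 = 1, and there is no ∂_2, so H_1 = Z.

As a check, the Euler characteristic is 3 − 3 = 0, which agrees with 1 − 1 = 0.

H_0 ≅ Z,  H_1 ≅ Z.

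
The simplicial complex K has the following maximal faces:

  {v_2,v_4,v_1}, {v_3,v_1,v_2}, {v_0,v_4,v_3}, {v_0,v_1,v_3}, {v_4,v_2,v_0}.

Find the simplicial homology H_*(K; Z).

Order the vertices as v_0 < v_1 < v_2 < v_3 < v_4. Listing each simplex with vertices in this order, K has dimension 2 with simplices:

  0-simplices (5): [v_0], [v_1], [v_2], [v_3], [v_4]
  1-simplices (10): [v_0,v_1], [v_0,v_2], [v_0,v_3], [v_0,v_4], [v_1,v_2], [v_1,v_3], [v_1,v_4], [v_2,v_3], [v_2,v_4], [v_3,v_4]
  2-simplices (5): [v_0,v_1,v_3], [v_0,v_2,v_4], [v_0,v_3,v_4], [v_1,v_2,v_3], [v_1,v_2,v_4]

so the chain groups are C_0 ≅ Z^5, C_1 ≅ Z^10, C_2 ≅ Z^5.

Boundary ∂_1: C_1 → C_0 is given by ∂[p,q] = [q] − [p]. For instance
  ∂[v_1,v_2] = [v_2] − [v_1].
As a 5×10 matrix over Z this has rank 4, with invariant factors (1,1,1,1).

Boundary ∂_2: C_2 → C_1 maps a triangle to the signed sum of its edges. For instance
  ∂[v_0,v_1,v_3] = [v_1,v_3] − [v_0,v_3] + [v_0,v_1],
  ∂[v_0,v_2,v_4] = [v_2,v_4] − [v_0,v_4] + [v_0,v_2].
The resulting 10×5 matrix has rank 5, and its Smith normal form has invariant factors (1,1,1,1,1).

Reading off H_k = ker ∂_k / im ∂_{k+1}:

  H_0: rank C_0 − rank ∂_1 = 5 − 4 = 1, and the invariant factors of ∂_1 are all 1, so H_0 ≅ Z.
  H_1: rank ker ∂_1 − rank ∂_2 = (10 − 4) − 5 = 1, and the invariant factors of ∂_2 are all 1, so H_1 ≅ Z.
  H_2: rank ker ∂_2 − rank ∂_3 = (5 − 5) − 0 = 0, and there is no ∂_3, so H_2 ≅ 0.

(K is a triangulation of the Möbius band.)

H_0 ≅ Z,  H_1 ≅ Z,  H_2 = 0.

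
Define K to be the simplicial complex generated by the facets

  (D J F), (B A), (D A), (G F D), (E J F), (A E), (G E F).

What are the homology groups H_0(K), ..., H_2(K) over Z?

H_0 ≅ Z,  H_1 ≅ Z,  H_2 = 0.

Take the total order A < B < D < E < F < G < J on the vertex set. Then K (dimension 2) consists of the simplices:

  0-simplices (7): A, B, D, E, F, G, J
  1-simplices (11): AB, AD, AE, DF, DG, DJ, EF, EG, EJ, FG, FJ
  2-simplices (4): DFG, DFJ, EFG, EFJ

giving chain groups C_0 ≅ Z^7, C_1 ≅ Z^11, C_2 ≅ Z^4.

The boundary map ∂_1: C_1 → C_0 maps an edge to its endpoints' difference, ∂[p,q] = q − p. For instance
  ∂AB = B − A.
The resulting 7×11 matrix has rank 6, and its Smith normal form has invariant factors (1,1,1,1,1,1).

Boundary ∂_2: C_2 → C_1 acts by ∂[p,q,r] = [q,r] − [p,r] + [p,q]. For instance
  ∂DFG = FG − DG + DF,
  ∂DFJ = FJ − DJ + DF.
This gives a 11×4 integer matrix of rank 4; reducing to Smith normal form yields diagonal entries (1,1,1,1).

From H_k ≅ ker(∂_k) / im(∂_{k+1}) we obtain:

  H_0: rank C_0 − rank ∂_1 = 7 − 6 = 1, and the invariant factors of ∂_1 are all 1, so H_0 = Z.
  H_1: rank ker ∂_1 − rank ∂_2 = (11 − 6) − 4 = 1, and the invariant factors of ∂_2 are all 1, so H_1 = Z.
  H_2: rank ker ∂_2 − rank ∂_3 = (4 − 4) − 0 = 0, and there is no ∂_3, so H_2 = 0.

As a check, the Euler characteristic is 7 − 11 + 4 = 0, which agrees with 1 − 1 + 0 = 0.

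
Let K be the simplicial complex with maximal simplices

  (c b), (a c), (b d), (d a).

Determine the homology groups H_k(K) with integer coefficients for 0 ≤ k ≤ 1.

We work with the vertex ordering a < b < c < d. The simplices of K, each written with vertices in increasing order, are:

  0-simplices (4): a, b, c, d
  1-simplices (4): ac, ad, bc, bd

Hence C_0 ≅ Z^4, C_1 ≅ Z^4.

∂_1: C_1 → C_0 is given by ∂[p,q] = [q] − [p]. For instance
  ∂bc = c − b.
The 4×4 boundary matrix has rank 3 and Smith normal form diag(1,1,1).

Computing H_k = (kernel of ∂_k) / (image of ∂_{k+1}):

  H_0: rank C_0 − rank ∂_1 = 4 − 3 = 1, and the invariant factors of ∂_1 are all 1, so H_0 ≅ Z.
  H_1: rank ker ∂_1 − rank ∂_2 = (4 − 3) − 0 = 1, and there is no ∂_2, so H_1 ≅ Z.

As a check, the Euler characteristic is 4 − 4 = 0, which agrees with 1 − 1 = 0.
(K is a triangulation of the circle S^1.)

H_0 ≅ Z,  H_1 ≅ Z.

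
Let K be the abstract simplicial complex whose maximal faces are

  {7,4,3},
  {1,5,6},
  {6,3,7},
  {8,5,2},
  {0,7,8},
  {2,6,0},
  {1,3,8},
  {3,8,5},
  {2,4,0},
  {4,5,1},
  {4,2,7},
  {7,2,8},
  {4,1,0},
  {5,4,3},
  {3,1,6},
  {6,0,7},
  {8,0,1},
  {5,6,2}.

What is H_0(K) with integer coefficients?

H_0 ≅ Z.

K has 9 vertices, 27 edges, 18 triangles.
rank ∂_0 = 0, rank ∂_1 = 8 ⇒ b_0 = 9 − 0 − 8 = 1; all invariant factors of ∂_1 are 1 so no torsion. So H_0 = Z.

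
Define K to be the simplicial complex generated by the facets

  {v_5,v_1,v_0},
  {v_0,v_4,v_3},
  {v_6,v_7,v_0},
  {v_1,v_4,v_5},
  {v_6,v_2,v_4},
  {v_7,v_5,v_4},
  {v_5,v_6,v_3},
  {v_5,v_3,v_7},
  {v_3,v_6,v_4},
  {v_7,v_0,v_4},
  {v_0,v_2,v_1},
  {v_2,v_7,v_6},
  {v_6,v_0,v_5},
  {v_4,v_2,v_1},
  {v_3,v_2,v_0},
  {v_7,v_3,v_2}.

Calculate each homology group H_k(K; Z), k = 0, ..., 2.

K has 8 vertices, 24 edges, 16 triangles.
rank ∂_0 = 0, rank ∂_1 = 7 ⇒ b_0 = 8 − 0 − 7 = 1; all invariant factors of ∂_1 are 1 so no torsion. So H_0 = Z.
rank ∂_1 = 7, rank ∂_2 = 15 ⇒ b_1 = 24 − 7 − 15 = 2; all invariant factors of ∂_2 are 1 so no torsion. So H_1 = Z^2.
rank ∂_2 = 15, rank ∂_3 = 0 ⇒ b_2 = 16 − 15 − 0 = 1. So H_2 = Z.

H_0 ≅ Z,  H_1 ≅ Z^2,  H_2 ≅ Z.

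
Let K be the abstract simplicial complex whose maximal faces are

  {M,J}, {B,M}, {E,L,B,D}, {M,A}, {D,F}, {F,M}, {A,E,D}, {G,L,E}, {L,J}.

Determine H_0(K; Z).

We work with the vertex ordering A < B < D < E < F < G < J < L < M. The simplices of K, each written with vertices in increasing order, are:

  0-simplices (9): A, B, D, E, F, G, J, L, M
  1-simplices (16): AD, AE, AM, BD, BE, BL, BM, DE, DF, DL, EG, EL, FM, GL, JL, JM
  2-simplices (6): ADE, BDE, BDL, BEL, DEL, EGL
  3-simplices (1): BDEL

so the chain groups are C_0 ≅ Z^9, C_1 ≅ Z^16, C_2 ≅ Z^6, C_3 ≅ Z^1.

Boundary ∂_1: C_1 → C_0 sends each edge [p,q] (with p < q) to q − p. For instance
  ∂BD = D − B.
As a 9×16 matrix over Z this has rank 8, with invariant factors (1,1,1,1,1,1,1,1).

The boundary map ∂_2: C_2 → C_1 maps a triangle to the signed sum of its edges. For instance
  ∂DEL = EL − DL + DE,
  ∂BDL = DL − BL + BD.
The 16×6 boundary matrix has rank 5 and Smith normal form diag(1,1,1,1,1).

The boundary map ∂_3: C_3 → C_2 sends each 3-simplex σ to the alternating sum Σ_i (−1)^i (σ with its i-th vertex removed). For instance
  ∂BDEL = DEL − BEL + BDL − BDE.
This gives a 6×1 integer matrix of rank 1; reducing to Smith normal form yields diagonal entries (1).

From H_k ≅ ker(∂_k) / im(∂_{k+1}) we obtain:

  H_0: rank C_0 − rank ∂_1 = 9 − 8 = 1, and the invariant factors of ∂_1 are all 1, so H_0 ≅ Z.

H_0 = Z.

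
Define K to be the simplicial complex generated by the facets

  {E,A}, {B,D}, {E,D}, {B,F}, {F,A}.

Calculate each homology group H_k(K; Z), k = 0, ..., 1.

K has 5 vertices, 5 edges.
rank ∂_0 = 0, rank ∂_1 = 4 ⇒ b_0 = 5 − 0 − 4 = 1; all invariant factors of ∂_1 are 1 so no torsion. So H_0 ≅ Z.
rank ∂_1 = 4, rank ∂_2 = 0 ⇒ b_1 = 5 − 4 − 0 = 1. So H_1 ≅ Z.

H_0 = Z,  H_1 = Z.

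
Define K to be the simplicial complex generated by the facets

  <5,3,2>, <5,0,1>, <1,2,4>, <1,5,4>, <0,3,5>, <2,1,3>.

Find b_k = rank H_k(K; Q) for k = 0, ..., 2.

Fix the vertex order 0 < 1 < 2 < 3 < 4 < 5 and write every simplex with vertices in increasing order. Then dim K = 2 and the simplices of K are:

  0-simplices (6): [0], [1], [2], [3], [4], [5]
  1-simplices (12): [0,1], [0,3], [0,5], [1,2], [1,3], [1,4], [1,5], [2,3], [2,4], [2,5], [3,5], [4,5]
  2-simplices (6): [0,1,5], [0,3,5], [1,2,3], [1,2,4], [1,4,5], [2,3,5]

so the chain groups are C_0 ≅ Z^6, C_1 ≅ Z^12, C_2 ≅ Z^6.

The boundary map ∂_1: C_1 → C_0 is given by ∂[p,q] = [q] − [p]. For instance
  ∂[1,5] = [5] − [1].
The 6×12 boundary matrix has rank 5 and Smith normal form diag(1,1,1,1,1).

The boundary map ∂_2: C_2 → C_1 sends each 2-simplex [p,q,r] to [q,r] − [p,r] + [p,q]. For instance
  ∂[1,2,3] = [2,3] − [1,3] + [1,2],
  ∂[2,3,5] = [3,5] − [2,5] + [2,3].
The resulting 12×6 matrix has rank 6, and its Smith normal form has invariant factors (1,1,1,1,1,1).

Now H_k = ker ∂_k / im ∂_{k+1}, so:

  H_0: rank C_0 − rank ∂_1 = 6 − 5 = 1, and the invariant factors of ∂_1 are all 1, so H_0 = Z.
  H_1: rank ker ∂_1 − rank ∂_2 = (12 − 5) − 6 = 1, and the invariant factors of ∂_2 are all 1, so H_1 = Z.
  H_2: rank ker ∂_2 − rank ∂_3 = (6 − 6) − 0 = 0, and there is no ∂_3, so H_2 = 0.

Hence the Betti numbers are b_0 = 1, b_1 = 1, b_2 = 0.

b_0 = 1, b_1 = 1, b_2 = 0.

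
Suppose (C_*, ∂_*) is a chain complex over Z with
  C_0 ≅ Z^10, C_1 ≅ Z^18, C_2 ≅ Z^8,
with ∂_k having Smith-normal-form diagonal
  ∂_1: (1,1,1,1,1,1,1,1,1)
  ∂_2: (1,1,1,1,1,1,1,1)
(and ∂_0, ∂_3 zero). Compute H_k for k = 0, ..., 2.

H_0: b_0 = 10 − 0 − 9 = 1; torsion from ∂_1 factors > 1: none. So H_0 = Z.
H_1: b_1 = 18 − 9 − 8 = 1; torsion from ∂_2 factors > 1: none. So H_1 = Z.
H_2: b_2 = 8 − 8 − 0 = 0; torsion from ∂_3 factors > 1: none. So H_2 = 0.

H_0 = Z,  H_1 = Z,  H_2 = 0.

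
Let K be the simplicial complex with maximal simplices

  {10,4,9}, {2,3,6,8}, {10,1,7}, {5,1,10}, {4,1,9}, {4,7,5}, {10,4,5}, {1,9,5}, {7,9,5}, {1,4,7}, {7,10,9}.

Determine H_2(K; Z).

H_2 = 0.

We work with the vertex ordering 1 < 2 < 3 < 4 < 5 < 6 < 7 < 8 < 9 < 10. The simplices of K, each written with vertices in increasing order, are:

  0-simplices (10): [1], [2], [3], [4], [5], [6], [7], [8], [9], [10]
  1-simplices (21): [1,4], [1,5], [1,7], [1,9], [1,10], [2,3], [2,6], [2,8], [3,6], [3,8], [4,5], [4,7], [4,9], [4,10], [5,7], [5,9], [5,10], [6,8], [7,9], [7,10], [9,10]
  2-simplices (14): [1,4,7], [1,4,9], [1,5,9], [1,5,10], [1,7,10], [2,3,6], [2,3,8], [2,6,8], [3,6,8], [4,5,7], [4,5,10], [4,9,10], [5,7,9], [7,9,10]
  3-simplices (1): [2,3,6,8]

so the chain groups are C_0 ≅ Z^10, C_1 ≅ Z^21, C_2 ≅ Z^14, C_3 ≅ Z^1.

∂_1: C_1 → C_0 is given by ∂[p,q] = [q] − [p].
The 10×21 boundary matrix has rank 8 and Smith normal form diag(1,1,1,1,1,1,1,1).

Boundary ∂_2: C_2 → C_1 acts by ∂[p,q,r] = [q,r] − [p,r] + [p,q]. For instance
  ∂[4,5,7] = [5,7] − [4,7] + [4,5],
  ∂[1,5,10] = [5,10] − [1,10] + [1,5].
The 21×14 boundary matrix has rank 13 and Smith normal form diag(1,1,1,1,1,1,1,1,1,1,1,1,2).

∂_3: C_3 → C_2 sends each 3-simplex σ to the alternating sum Σ_i (−1)^i (σ with its i-th vertex removed). For instance
  ∂[2,3,6,8] = [3,6,8] − [2,6,8] + [2,3,8] − [2,3,6].
The 14×1 boundary matrix has rank 1 and Smith normal form diag(1).

Now H_k = ker ∂_k / im ∂_{k+1}, so:

  H_2: rank ker ∂_2 − rank ∂_3 = (14 − 13) − 1 = 0, and the invariant factors of ∂_3 are all 1, so H_2 = 0.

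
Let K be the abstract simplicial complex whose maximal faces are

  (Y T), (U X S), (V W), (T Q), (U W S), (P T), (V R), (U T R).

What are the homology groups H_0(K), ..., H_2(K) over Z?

H_0 ≅ Z,  H_1 ≅ Z,  H_2 = 0.

Fix the vertex order P < Q < R < S < T < U < V < W < X < Y and write every simplex with vertices in increasing order. Then dim K = 2 and the simplices of K are:

  0-simplices (10): P, Q, R, S, T, U, V, W, X, Y
  1-simplices (13): PT, QT, RT, RU, RV, SU, SW, SX, TU, TY, UW, UX, VW
  2-simplices (3): RTU, SUW, SUX

so the chain groups are C_0 ≅ Z^10, C_1 ≅ Z^13, C_2 ≅ Z^3.

The boundary map ∂_1: C_1 → C_0 maps an edge to its endpoints' difference, ∂[p,q] = q − p. For instance
  ∂RU = U − R.
The resulting 10×13 matrix has rank 9, and its Smith normal form has invariant factors (1,1,1,1,1,1,1,1,1).

Boundary ∂_2: C_2 → C_1 acts by ∂[p,q,r] = [q,r] − [p,r] + [p,q]. For instance
  ∂SUX = UX − SX + SU,
  ∂SUW = UW − SW + SU.
The 13×3 boundary matrix has rank 3 and Smith normal form diag(1,1,1).

Computing H_k = (kernel of ∂_k) / (image of ∂_{k+1}):

  H_0: rank C_0 − rank ∂_1 = 10 − 9 = 1, and the invariant factors of ∂_1 are all 1, so H_0 ≅ Z.
  H_1: rank ker ∂_1 − rank ∂_2 = (13 − 9) − 3 = 1, and the invariant factors of ∂_2 are all 1, so H_1 ≅ Z.
  H_2: rank ker ∂_2 − rank ∂_3 = (3 − 3) − 0 = 0, and there is no ∂_3, so H_2 ≅ 0.

As a check, the Euler characteristic is 10 − 13 + 3 = 0, which agrees with 1 − 1 + 0 = 0.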